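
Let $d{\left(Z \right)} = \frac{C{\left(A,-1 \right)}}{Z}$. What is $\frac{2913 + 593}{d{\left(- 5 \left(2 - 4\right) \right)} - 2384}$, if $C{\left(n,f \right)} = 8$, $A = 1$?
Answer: $- \frac{8765}{5958} \approx -1.4711$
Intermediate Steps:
$d{\left(Z \right)} = \frac{8}{Z}$
$\frac{2913 + 593}{d{\left(- 5 \left(2 - 4\right) \right)} - 2384} = \frac{2913 + 593}{\frac{8}{\left(-5\right) \left(2 - 4\right)} - 2384} = \frac{3506}{\frac{8}{\left(-5\right) \left(-2\right)} - 2384} = \frac{3506}{\frac{8}{10} - 2384} = \frac{3506}{8 \cdot \frac{1}{10} - 2384} = \frac{3506}{\frac{4}{5} - 2384} = \frac{3506}{- \frac{11916}{5}} = 3506 \left(- \frac{5}{11916}\right) = - \frac{8765}{5958}$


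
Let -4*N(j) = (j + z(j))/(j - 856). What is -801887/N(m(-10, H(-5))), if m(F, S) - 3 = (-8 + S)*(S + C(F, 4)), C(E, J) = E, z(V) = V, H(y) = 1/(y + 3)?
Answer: -4899529570/369 ≈ -1.3278e+7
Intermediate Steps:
H(y) = 1/(3 + y)
m(F, S) = 3 + (-8 + S)*(F + S) (m(F, S) = 3 + (-8 + S)*(S + F) = 3 + (-8 + S)*(F + S))
N(j) = -j/(2*(-856 + j)) (N(j) = -(j + j)/(4*(j - 856)) = -2*j/(4*(-856 + j)) = -j/(2*(-856 + j)))
-801887/N(m(-10, H(-5))) = -801887*(-(-1712 + 2*(3 + (1/(3 - 5))² - 8*(-10) - 8/(3 - 5) - 10/(3 - 5)))/(3 + (1/(3 - 5))² - 8*(-10) - 8/(3 - 5) - 10/(3 - 5))) = -801887*(-(-1712 + 2*(3 + (1/(-2))² + 80 - 8/(-2) - 10/(-2)))/(3 + (1/(-2))² + 80 - 8/(-2) - 10/(-2))) = -801887*(-(-1712 + 2*(3 + (-½)² + 80 - 8*(-½) - 10*(-½)))/(3 + (-½)² + 80 - 8*(-½) - 10*(-½))) = -801887*(-(-1712 + 2*(3 + ¼ + 80 + 4 + 5))/(3 + ¼ + 80 + 4 + 5)) = -801887/((-1*369/4/(-1712 + 2*(369/4)))) = -801887/((-1*369/4/(-1712 + 369/2))) = -801887/((-1*369/4/(-3055/2))) = -801887/((-1*369/4*(-2/3055))) = -801887/369/6110 = -801887*6110/369 = -4899529570/369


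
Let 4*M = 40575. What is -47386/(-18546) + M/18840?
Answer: 144117097/46587552 ≈ 3.0935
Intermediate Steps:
M = 40575/4 (M = (¼)*40575 = 40575/4 ≈ 10144.)
-47386/(-18546) + M/18840 = -47386/(-18546) + (40575/4)/18840 = -47386*(-1/18546) + (40575/4)*(1/18840) = 23693/9273 + 2705/5024 = 144117097/46587552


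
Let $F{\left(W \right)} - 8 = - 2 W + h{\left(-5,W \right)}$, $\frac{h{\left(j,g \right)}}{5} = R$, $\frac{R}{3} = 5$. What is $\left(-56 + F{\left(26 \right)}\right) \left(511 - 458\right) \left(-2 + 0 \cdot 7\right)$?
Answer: $2650$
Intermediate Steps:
$R = 15$ ($R = 3 \cdot 5 = 15$)
$h{\left(j,g \right)} = 75$ ($h{\left(j,g \right)} = 5 \cdot 15 = 75$)
$F{\left(W \right)} = 83 - 2 W$ ($F{\left(W \right)} = 8 - \left(-75 + 2 W\right) = 83 - 2 W$)
$\left(-56 + F{\left(26 \right)}\right) \left(511 - 458\right) \left(-2 + 0 \cdot 7\right) = \left(-56 + \left(83 - 52\right)\right) \left(511 - 458\right) \left(-2 + 0 \cdot 7\right) = \left(-56 + \left(83 - 52\right)\right) 53 \left(-2 + 0\right) = \left(-56 + 31\right) 53 \left(-2\right) = \left(-25\right) 53 \left(-2\right) = \left(-1325\right) \left(-2\right) = 2650$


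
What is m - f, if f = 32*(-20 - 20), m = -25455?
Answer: -24175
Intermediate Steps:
f = -1280 (f = 32*(-40) = -1280)
m - f = -25455 - 1*(-1280) = -25455 + 1280 = -24175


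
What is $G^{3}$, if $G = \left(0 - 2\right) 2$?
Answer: $-64$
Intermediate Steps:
$G = -4$ ($G = \left(-2\right) 2 = -4$)
$G^{3} = \left(-4\right)^{3} = -64$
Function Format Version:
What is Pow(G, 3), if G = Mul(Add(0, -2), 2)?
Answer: -64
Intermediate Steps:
G = -4 (G = Mul(-2, 2) = -4)
Pow(G, 3) = Pow(-4, 3) = -64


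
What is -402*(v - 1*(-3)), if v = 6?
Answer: -3618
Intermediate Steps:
-402*(v - 1*(-3)) = -402*(6 - 1*(-3)) = -402*(6 + 3) = -402*9 = -3618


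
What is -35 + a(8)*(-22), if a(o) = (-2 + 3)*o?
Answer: -211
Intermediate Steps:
a(o) = o (a(o) = 1*o = o)
-35 + a(8)*(-22) = -35 + 8*(-22) = -35 - 176 = -211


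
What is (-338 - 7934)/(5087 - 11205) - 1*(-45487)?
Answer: 139148869/3059 ≈ 45488.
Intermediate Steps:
(-338 - 7934)/(5087 - 11205) - 1*(-45487) = -8272/(-6118) + 45487 = -8272*(-1/6118) + 45487 = 4136/3059 + 45487 = 139148869/3059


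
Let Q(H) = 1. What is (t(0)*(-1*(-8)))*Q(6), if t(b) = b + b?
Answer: 0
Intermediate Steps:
t(b) = 2*b
(t(0)*(-1*(-8)))*Q(6) = ((2*0)*(-1*(-8)))*1 = (0*8)*1 = 0*1 = 0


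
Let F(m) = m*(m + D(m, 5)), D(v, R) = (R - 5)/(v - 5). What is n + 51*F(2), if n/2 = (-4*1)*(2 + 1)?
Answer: 180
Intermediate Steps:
D(v, R) = (-5 + R)/(-5 + v)
F(m) = m**2 (F(m) = m*(m + (-5 + 5)/(-5 + m)) = m*(m + 0/(-5 + m)) = m*(m + 0) = m*m = m**2)
n = -24 (n = 2*((-4*1)*(2 + 1)) = 2*(-4*3) = 2*(-12) = -24)
n + 51*F(2) = -24 + 51*2**2 = -24 + 51*4 = -24 + 204 = 180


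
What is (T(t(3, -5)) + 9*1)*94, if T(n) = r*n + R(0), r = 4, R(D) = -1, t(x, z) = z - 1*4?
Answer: -2632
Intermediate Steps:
t(x, z) = -4 + z (t(x, z) = z - 4 = -4 + z)
T(n) = -1 + 4*n (T(n) = 4*n - 1 = -1 + 4*n)
(T(t(3, -5)) + 9*1)*94 = ((-1 + 4*(-4 - 5)) + 9*1)*94 = ((-1 + 4*(-9)) + 9)*94 = ((-1 - 36) + 9)*94 = (-37 + 9)*94 = -28*94 = -2632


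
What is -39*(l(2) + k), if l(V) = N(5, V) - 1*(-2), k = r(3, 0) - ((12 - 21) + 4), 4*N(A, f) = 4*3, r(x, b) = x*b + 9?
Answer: -741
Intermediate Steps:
r(x, b) = 9 + b*x (r(x, b) = b*x + 9 = 9 + b*x)
N(A, f) = 3 (N(A, f) = (4*3)/4 = (¼)*12 = 3)
k = 14 (k = (9 + 0*3) - ((12 - 21) + 4) = (9 + 0) - (-9 + 4) = 9 - 1*(-5) = 9 + 5 = 14)
l(V) = 5 (l(V) = 3 - 1*(-2) = 3 + 2 = 5)
-39*(l(2) + k) = -39*(5 + 14) = -39*19 = -741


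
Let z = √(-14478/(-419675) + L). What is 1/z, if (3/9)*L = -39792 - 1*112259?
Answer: -5*I*√3213636061444239/191435995797 ≈ -0.0014806*I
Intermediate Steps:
L = -456153 (L = 3*(-39792 - 1*112259) = 3*(-39792 - 112259) = 3*(-152051) = -456153)
z = I*√3213636061444239/83935 (z = √(-14478/(-419675) - 456153) = √(-14478*(-1/419675) - 456153) = √(14478/419675 - 456153) = √(-191435995797/419675) = I*√3213636061444239/83935 ≈ 675.39*I)
1/z = 1/(I*√3213636061444239/83935) = -5*I*√3213636061444239/191435995797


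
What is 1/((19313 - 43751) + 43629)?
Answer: 1/19191 ≈ 5.2108e-5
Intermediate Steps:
1/((19313 - 43751) + 43629) = 1/(-24438 + 43629) = 1/19191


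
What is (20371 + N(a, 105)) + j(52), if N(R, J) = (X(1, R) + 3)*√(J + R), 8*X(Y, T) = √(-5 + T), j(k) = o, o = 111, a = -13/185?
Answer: 20482 + √897805*(4440 + I*√173530)/136900 ≈ 20513.0 + 2.8832*I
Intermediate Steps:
a = -13/185 (a = -13*1/185 = -13/185 ≈ -0.070270)
j(k) = 111
X(Y, T) = √(-5 + T)/8
N(R, J) = √(J + R)*(3 + √(-5 + R)/8) (N(R, J) = (√(-5 + R)/8 + 3)*√(J + R) = (3 + √(-5 + R)/8)*√(J + R) = √(J + R)*(3 + √(-5 + R)/8))
(20371 + N(a, 105)) + j(52) = (20371 + √(105 - 13/185)*(24 + √(-5 - 13/185))/8) + 111 = (20371 + √(19412/185)*(24 + √(-938/185))/8) + 111 = (20371 + (2*√897805/185)*(24 + I*√173530/185)/8) + 111 = (20371 + √897805*(24 + I*√173530/185)/740) + 111 = 20482 + √897805*(24 + I*√173530/185)/740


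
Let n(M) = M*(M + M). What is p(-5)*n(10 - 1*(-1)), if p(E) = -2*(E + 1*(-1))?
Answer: 2904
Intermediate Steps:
n(M) = 2*M² (n(M) = M*(2*M) = 2*M²)
p(E) = 2 - 2*E (p(E) = -2*(E - 1) = -2*(-1 + E) = 2 - 2*E)
p(-5)*n(10 - 1*(-1)) = (2 - 2*(-5))*(2*(10 - 1*(-1))²) = (2 + 10)*(2*(10 + 1)²) = 12*(2*11²) = 12*(2*121) = 12*242 = 2904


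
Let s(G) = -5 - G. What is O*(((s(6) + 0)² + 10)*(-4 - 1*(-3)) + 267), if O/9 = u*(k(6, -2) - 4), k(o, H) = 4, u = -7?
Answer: 0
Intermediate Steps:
O = 0 (O = 9*(-7*(4 - 4)) = 9*(-7*0) = 9*0 = 0)
O*(((s(6) + 0)² + 10)*(-4 - 1*(-3)) + 267) = 0*((((-5 - 1*6) + 0)² + 10)*(-4 - 1*(-3)) + 267) = 0*((((-5 - 6) + 0)² + 10)*(-4 + 3) + 267) = 0*(((-11 + 0)² + 10)*(-1) + 267) = 0*(((-11)² + 10)*(-1) + 267) = 0*((121 + 10)*(-1) + 267) = 0*(131*(-1) + 267) = 0*(-131 + 267) = 0*136 = 0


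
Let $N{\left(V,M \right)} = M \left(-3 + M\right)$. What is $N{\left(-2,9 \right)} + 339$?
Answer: $393$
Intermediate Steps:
$N{\left(-2,9 \right)} + 339 = 9 \left(-3 + 9\right) + 339 = 9 \cdot 6 + 339 = 54 + 339 = 393$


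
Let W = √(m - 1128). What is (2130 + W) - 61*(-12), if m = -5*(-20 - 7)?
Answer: 2862 + I*√993 ≈ 2862.0 + 31.512*I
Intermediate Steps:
m = 135 (m = -5*(-27) = 135)
W = I*√993 (W = √(135 - 1128) = √(-993) = I*√993 ≈ 31.512*I)
(2130 + W) - 61*(-12) = (2130 + I*√993) - 61*(-12) = (2130 + I*√993) + 732 = 2862 + I*√993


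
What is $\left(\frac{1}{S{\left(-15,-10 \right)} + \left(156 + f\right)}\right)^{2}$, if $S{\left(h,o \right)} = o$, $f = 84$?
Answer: $\frac{1}{52900} \approx 1.8904 \cdot 10^{-5}$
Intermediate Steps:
$\left(\frac{1}{S{\left(-15,-10 \right)} + \left(156 + f\right)}\right)^{2} = \left(\frac{1}{-10 + \left(156 + 84\right)}\right)^{2} = \left(\frac{1}{-10 + 240}\right)^{2} = \left(\frac{1}{230}\right)^{2} = \frac{1}{52900}$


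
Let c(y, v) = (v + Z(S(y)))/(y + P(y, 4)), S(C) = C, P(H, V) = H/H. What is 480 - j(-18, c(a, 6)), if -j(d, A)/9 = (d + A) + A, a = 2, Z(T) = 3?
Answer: 372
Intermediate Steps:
P(H, V) = 1
c(y, v) = (3 + v)/(1 + y) (c(y, v) = (v + 3)/(y + 1) = (3 + v)/(1 + y))
j(d, A) = -18*A - 9*d (j(d, A) = -9*((d + A) + A) = -9*((A + d) + A) = -9*(d + 2*A) = -18*A - 9*d)
480 - j(-18, c(a, 6)) = 480 - (-18*(3 + 6)/(1 + 2) - 9*(-18)) = 480 - (-18*9/3 + 162) = 480 - (-6*9 + 162) = 480 - (-18*3 + 162) = 480 - (-54 + 162) = 480 - 1*108 = 480 - 108 = 372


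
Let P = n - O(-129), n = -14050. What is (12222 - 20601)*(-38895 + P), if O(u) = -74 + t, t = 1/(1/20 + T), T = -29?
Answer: 85500123177/193 ≈ 4.4301e+8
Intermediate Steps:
t = -20/579 (t = 1/(1/20 - 29) = 1/(-579/20) = -20/579 ≈ -0.034542)
O(u) = -42866/579 (O(u) = -74 - 20/579 = -42866/579)
P = -8092084/579 (P = -14050 - 1*(-42866/579) = -14050 + 42866/579 = -8092084/579 ≈ -13976.)
(12222 - 20601)*(-38895 + P) = (12222 - 20601)*(-38895 - 8092084/579) = -8379*(-30612289/579) = 85500123177/193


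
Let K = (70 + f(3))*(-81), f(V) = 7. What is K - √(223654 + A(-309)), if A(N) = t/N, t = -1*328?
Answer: -6237 - √21354808926/309 ≈ -6709.9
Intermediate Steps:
K = -6237 (K = (70 + 7)*(-81) = 77*(-81) = -6237)
t = -328
A(N) = -328/N
K - √(223654 + A(-309)) = -6237 - √(223654 - 328/(-309)) = -6237 - √(223654 - 328*(-1/309)) = -6237 - √(223654 + 328/309) = -6237 - √(69109414/309) = -6237 - √21354808926/309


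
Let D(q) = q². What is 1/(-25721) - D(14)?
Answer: -5041317/25721 ≈ -196.00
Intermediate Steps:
1/(-25721) - D(14) = 1/(-25721) - 1*14² = -1/25721 - 1*196 = -1/25721 - 196 = -5041317/25721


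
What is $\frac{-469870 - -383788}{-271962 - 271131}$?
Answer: $\frac{28694}{181031} \approx 0.1585$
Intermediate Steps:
$\frac{-469870 - -383788}{-271962 - 271131} = \frac{-469870 + 383788}{-543093} = \left(-86082\right) \left(- \frac{1}{543093}\right) = \frac{28694}{181031}$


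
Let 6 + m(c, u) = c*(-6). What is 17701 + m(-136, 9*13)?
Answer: 18511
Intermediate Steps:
m(c, u) = -6 - 6*c (m(c, u) = -6 + c*(-6) = -6 - 6*c)
17701 + m(-136, 9*13) = 17701 + (-6 - 6*(-136)) = 17701 + (-6 + 816) = 17701 + 810 = 18511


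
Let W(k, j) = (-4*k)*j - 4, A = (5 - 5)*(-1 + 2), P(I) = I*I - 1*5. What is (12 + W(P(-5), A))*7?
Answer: 56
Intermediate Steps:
P(I) = -5 + I² (P(I) = I² - 5 = -5 + I²)
A = 0 (A = 0*1 = 0)
W(k, j) = -4 - 4*j*k (W(k, j) = -4*j*k - 4 = -4 - 4*j*k)
(12 + W(P(-5), A))*7 = (12 + (-4 - 4*0*(-5 + (-5)²)))*7 = (12 + (-4 - 4*0*(-5 + 25)))*7 = (12 + (-4 - 4*0*20))*7 = (12 + (-4 + 0))*7 = (12 - 4)*7 = 8*7 = 56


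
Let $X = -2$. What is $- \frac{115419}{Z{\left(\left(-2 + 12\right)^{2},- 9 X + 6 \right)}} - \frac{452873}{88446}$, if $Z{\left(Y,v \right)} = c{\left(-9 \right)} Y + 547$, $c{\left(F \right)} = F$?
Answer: $\frac{10048484705}{31221438} \approx 321.85$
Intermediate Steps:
$Z{\left(Y,v \right)} = 547 - 9 Y$ ($Z{\left(Y,v \right)} = - 9 Y + 547 = 547 - 9 Y$)
$- \frac{115419}{Z{\left(\left(-2 + 12\right)^{2},- 9 X + 6 \right)}} - \frac{452873}{88446} = - \frac{115419}{547 - 9 \left(-2 + 12\right)^{2}} - \frac{452873}{88446} = - \frac{115419}{547 - 9 \cdot 10^{2}} - \frac{452873}{88446} = - \frac{115419}{547 - 900} - \frac{452873}{88446} = - \frac{115419}{-353} - \frac{452873}{88446} = \left(-115419\right) \left(- \frac{1}{353}\right) - \frac{452873}{88446} = \frac{115419}{353} - \frac{452873}{88446} = \frac{10048484705}{31221438}$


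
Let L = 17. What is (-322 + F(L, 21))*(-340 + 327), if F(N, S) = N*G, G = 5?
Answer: 3081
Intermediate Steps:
F(N, S) = 5*N (F(N, S) = N*5 = 5*N)
(-322 + F(L, 21))*(-340 + 327) = (-322 + 5*17)*(-340 + 327) = (-322 + 85)*(-13) = -237*(-13) = 3081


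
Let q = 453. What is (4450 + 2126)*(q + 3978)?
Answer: 29138256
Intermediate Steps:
(4450 + 2126)*(q + 3978) = (4450 + 2126)*(453 + 3978) = 6576*4431 = 29138256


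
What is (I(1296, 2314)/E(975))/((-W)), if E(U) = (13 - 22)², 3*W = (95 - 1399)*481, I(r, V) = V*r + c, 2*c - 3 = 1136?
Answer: 5999027/33870096 ≈ 0.17712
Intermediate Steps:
c = 1139/2 (c = 3/2 + (½)*1136 = 3/2 + 568 = 1139/2 ≈ 569.50)
I(r, V) = 1139/2 + V*r (I(r, V) = V*r + 1139/2 = 1139/2 + V*r)
W = -627224/3 (W = ((95 - 1399)*481)/3 = (-1304*481)/3 = (⅓)*(-627224) = -627224/3 ≈ -2.0907e+5)
E(U) = 81 (E(U) = (-9)² = 81)
(I(1296, 2314)/E(975))/((-W)) = ((1139/2 + 2314*1296)/81)/((-1*(-627224/3))) = ((1139/2 + 2998944)*(1/81))/(627224/3) = ((5999027/2)*(1/81))*(3/627224) = (5999027/162)*(3/627224) = 5999027/33870096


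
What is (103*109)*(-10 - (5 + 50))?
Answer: -729755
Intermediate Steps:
(103*109)*(-10 - (5 + 50)) = 11227*(-10 - 1*55) = 11227*(-10 - 55) = 11227*(-65) = -729755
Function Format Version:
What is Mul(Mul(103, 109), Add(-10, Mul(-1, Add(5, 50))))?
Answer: -729755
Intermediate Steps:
Mul(Mul(103, 109), Add(-10, Mul(-1, Add(5, 50)))) = Mul(11227, Add(-10, Mul(-1, 55))) = Mul(11227, Add(-10, -55)) = Mul(11227, -65) = -729755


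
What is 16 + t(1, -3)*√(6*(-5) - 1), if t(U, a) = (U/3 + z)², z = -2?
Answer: 16 + 25*I*√31/9 ≈ 16.0 + 15.466*I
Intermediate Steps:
t(U, a) = (-2 + U/3)² (t(U, a) = (U/3 - 2)² = (-2 + U/3)²)
16 + t(1, -3)*√(6*(-5) - 1) = 16 + ((-6 + 1)²/9)*√(6*(-5) - 1) = 16 + ((⅑)*(-5)²)*√(-30 - 1) = 16 + ((⅑)*25)*√(-31) = 16 + 25*(I*√31)/9 = 16 + 25*I*√31/9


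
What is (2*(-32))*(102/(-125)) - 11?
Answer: 5153/125 ≈ 41.224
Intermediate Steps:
(2*(-32))*(102/(-125)) - 11 = -6528*(-1)/125 - 11 = -64*(-102/125) - 11 = 6528/125 - 11 = 5153/125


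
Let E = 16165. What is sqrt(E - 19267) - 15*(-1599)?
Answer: 23985 + I*sqrt(3102) ≈ 23985.0 + 55.696*I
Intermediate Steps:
sqrt(E - 19267) - 15*(-1599) = sqrt(16165 - 19267) - 15*(-1599) = sqrt(-3102) - 1*(-23985) = I*sqrt(3102) + 23985 = 23985 + I*sqrt(3102)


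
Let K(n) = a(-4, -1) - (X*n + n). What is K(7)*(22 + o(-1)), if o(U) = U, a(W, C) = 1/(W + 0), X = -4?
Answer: 1743/4 ≈ 435.75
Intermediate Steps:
a(W, C) = 1/W
K(n) = -¼ + 3*n (K(n) = 1/(-4) - (-4*n + n) = -¼ - (-3)*n = -¼ + 3*n)
K(7)*(22 + o(-1)) = (-¼ + 3*7)*(22 - 1) = (-¼ + 21)*21 = (83/4)*21 = 1743/4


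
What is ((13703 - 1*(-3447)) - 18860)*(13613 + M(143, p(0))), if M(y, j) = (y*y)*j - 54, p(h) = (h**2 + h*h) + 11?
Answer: -407831580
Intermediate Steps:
p(h) = 11 + 2*h**2 (p(h) = (h**2 + h**2) + 11 = 2*h**2 + 11 = 11 + 2*h**2)
M(y, j) = -54 + j*y**2 (M(y, j) = y**2*j - 54 = j*y**2 - 54 = -54 + j*y**2)
((13703 - 1*(-3447)) - 18860)*(13613 + M(143, p(0))) = ((13703 - 1*(-3447)) - 18860)*(13613 + (-54 + (11 + 2*0**2)*143**2)) = ((13703 + 3447) - 18860)*(13613 + (-54 + (11 + 2*0)*20449)) = (17150 - 18860)*(13613 + (-54 + (11 + 0)*20449)) = -1710*(13613 + (-54 + 11*20449)) = -1710*(13613 + (-54 + 224939)) = -1710*(13613 + 224885) = -1710*238498 = -407831580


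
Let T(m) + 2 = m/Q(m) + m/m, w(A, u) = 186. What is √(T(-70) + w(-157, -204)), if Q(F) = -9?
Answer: √1735/3 ≈ 13.884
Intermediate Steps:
T(m) = -1 - m/9 (T(m) = -2 + (m/(-9) + m/m) = -2 + (m*(-⅑) + 1) = -2 + (-m/9 + 1) = -2 + (1 - m/9) = -1 - m/9)
√(T(-70) + w(-157, -204)) = √((-1 - ⅑*(-70)) + 186) = √((-1 + 70/9) + 186) = √(61/9 + 186) = √(1735/9) = √1735/3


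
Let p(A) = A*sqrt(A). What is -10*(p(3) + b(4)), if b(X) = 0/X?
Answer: -30*sqrt(3) ≈ -51.962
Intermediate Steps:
b(X) = 0
p(A) = A**(3/2)
-10*(p(3) + b(4)) = -10*(3**(3/2) + 0) = -10*(3*sqrt(3) + 0) = -30*sqrt(3)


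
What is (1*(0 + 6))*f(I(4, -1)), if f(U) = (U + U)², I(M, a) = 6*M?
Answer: 13824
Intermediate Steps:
f(U) = 4*U² (f(U) = (2*U)² = 4*U²)
(1*(0 + 6))*f(I(4, -1)) = (1*(0 + 6))*(4*(6*4)²) = (1*6)*(4*24²) = 6*(4*576) = 6*2304 = 13824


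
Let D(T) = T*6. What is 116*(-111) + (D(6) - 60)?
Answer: -12900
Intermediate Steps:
D(T) = 6*T
116*(-111) + (D(6) - 60) = 116*(-111) + (6*6 - 60) = -12876 + (36 - 60) = -12876 - 24 = -12900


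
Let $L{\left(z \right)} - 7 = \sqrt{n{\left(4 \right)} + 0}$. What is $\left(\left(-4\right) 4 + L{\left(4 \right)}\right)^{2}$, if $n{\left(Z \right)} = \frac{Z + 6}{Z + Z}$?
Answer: $\frac{\left(18 - \sqrt{5}\right)^{2}}{4} \approx 62.125$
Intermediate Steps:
$n{\left(Z \right)} = \frac{6 + Z}{2 Z}$
$L{\left(z \right)} = 7 + \frac{\sqrt{5}}{2}$ ($L{\left(z \right)} = 7 + \sqrt{\frac{6 + 4}{2 \cdot 4} + 0} = 7 + \sqrt{\frac{1}{2} \cdot \frac{1}{4} \cdot 10 + 0} = 7 + \sqrt{\frac{5}{4} + 0} = 7 + \sqrt{\frac{5}{4}} = 7 + \frac{\sqrt{5}}{2}$)
$\left(\left(-4\right) 4 + L{\left(4 \right)}\right)^{2} = \left(\left(-4\right) 4 + \left(7 + \frac{\sqrt{5}}{2}\right)\right)^{2} = \left(-16 + \left(7 + \frac{\sqrt{5}}{2}\right)\right)^{2} = \left(-9 + \frac{\sqrt{5}}{2}\right)^{2}$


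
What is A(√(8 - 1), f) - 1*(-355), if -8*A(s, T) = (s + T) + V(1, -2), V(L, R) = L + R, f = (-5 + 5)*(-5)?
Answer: 2841/8 - √7/8 ≈ 354.79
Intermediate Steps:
f = 0 (f = 0*(-5) = 0)
A(s, T) = ⅛ - T/8 - s/8 (A(s, T) = -((s + T) + (1 - 2))/8 = -((T + s) - 1)/8 = -(-1 + T + s)/8 = ⅛ - T/8 - s/8)
A(√(8 - 1), f) - 1*(-355) = (⅛ - ⅛*0 - √(8 - 1)/8) - 1*(-355) = (⅛ + 0 - √7/8) + 355 = (⅛ - √7/8) + 355 = 2841/8 - √7/8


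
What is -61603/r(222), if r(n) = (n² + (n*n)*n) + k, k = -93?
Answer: -61603/10990239 ≈ -0.0056052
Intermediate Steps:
r(n) = -93 + n² + n³ (r(n) = (n² + (n*n)*n) - 93 = (n² + n²*n) - 93 = (n² + n³) - 93 = -93 + n² + n³)
-61603/r(222) = -61603/(-93 + 222² + 222³) = -61603/(-93 + 49284 + 10941048) = -61603/10990239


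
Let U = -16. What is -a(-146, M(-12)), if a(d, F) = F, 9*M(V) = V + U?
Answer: 28/9 ≈ 3.1111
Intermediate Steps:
M(V) = -16/9 + V/9 (M(V) = (V - 16)/9 = (-16 + V)/9 = -16/9 + V/9)
-a(-146, M(-12)) = -(-16/9 + (1/9)*(-12)) = -(-16/9 - 4/3) = -1*(-28/9) = 28/9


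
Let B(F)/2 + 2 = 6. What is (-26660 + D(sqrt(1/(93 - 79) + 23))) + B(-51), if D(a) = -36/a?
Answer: -26652 - 36*sqrt(4522)/323 ≈ -26660.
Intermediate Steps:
B(F) = 8 (B(F) = -4 + 2*6 = -4 + 12 = 8)
(-26660 + D(sqrt(1/(93 - 79) + 23))) + B(-51) = (-26660 - 36/sqrt(1/(93 - 79) + 23)) + 8 = (-26660 - 36/sqrt(1/14 + 23)) + 8 = (-26660 - 36*sqrt(4522)/323) + 8 = -26652 - 36*sqrt(4522)/323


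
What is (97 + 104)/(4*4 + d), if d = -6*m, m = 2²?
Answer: -201/8 ≈ -25.125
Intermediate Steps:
m = 4
d = -24 (d = -6*4 = -24)
(97 + 104)/(4*4 + d) = (97 + 104)/(4*4 - 24) = 201/(16 - 24) = 201/(-8) = -⅛*201 = -201/8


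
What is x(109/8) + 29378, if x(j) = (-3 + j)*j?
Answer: 1889457/64 ≈ 29523.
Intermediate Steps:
x(j) = j*(-3 + j)
x(109/8) + 29378 = (109/8)*(-3 + 109/8) + 29378 = (109*(⅛))*(-3 + 109*(⅛)) + 29378 = 109*(-3 + 109/8)/8 + 29378 = (109/8)*(85/8) + 29378 = 9265/64 + 29378 = 1889457/64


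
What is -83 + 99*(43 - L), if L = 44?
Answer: -182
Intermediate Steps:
-83 + 99*(43 - L) = -83 + 99*(43 - 1*44) = -83 + 99*(43 - 44) = -83 + 99*(-1) = -83 - 99 = -182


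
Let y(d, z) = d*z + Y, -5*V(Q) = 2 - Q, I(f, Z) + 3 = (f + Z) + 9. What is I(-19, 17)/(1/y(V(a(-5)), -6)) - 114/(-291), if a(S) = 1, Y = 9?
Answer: 19978/485 ≈ 41.192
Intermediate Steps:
I(f, Z) = 6 + Z + f (I(f, Z) = -3 + ((f + Z) + 9) = -3 + ((Z + f) + 9) = -3 + (9 + Z + f) = 6 + Z + f)
V(Q) = -2/5 + Q/5 (V(Q) = -(2 - Q)/5 = -2/5 + Q/5)
y(d, z) = 9 + d*z (y(d, z) = d*z + 9 = 9 + d*z)
I(-19, 17)/(1/y(V(a(-5)), -6)) - 114/(-291) = (6 + 17 - 19)/(1/(9 + (-2/5 + (1/5)*1)*(-6))) - 114/(-291) = 4/(1/(9 + (-2/5 + 1/5)*(-6))) - 114*(-1/291) = 4/(1/(9 - 1/5*(-6))) + 38/97 = 4/(1/(9 + 6/5)) + 38/97 = 4/(1/(51/5)) + 38/97 = 4/(5/51) + 38/97 = 4*(51/5) + 38/97 = 204/5 + 38/97 = 19978/485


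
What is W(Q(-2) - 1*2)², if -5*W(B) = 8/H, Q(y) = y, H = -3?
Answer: 64/225 ≈ 0.28444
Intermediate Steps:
W(B) = 8/15 (W(B) = -8/(5*(-3)) = -8*(-1)/(5*3) = -⅕*(-8/3) = 8/15)
W(Q(-2) - 1*2)² = (8/15)² = 64/225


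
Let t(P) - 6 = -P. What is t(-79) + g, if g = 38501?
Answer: 38586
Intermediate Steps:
t(P) = 6 - P
t(-79) + g = (6 - 1*(-79)) + 38501 = (6 + 79) + 38501 = 85 + 38501 = 38586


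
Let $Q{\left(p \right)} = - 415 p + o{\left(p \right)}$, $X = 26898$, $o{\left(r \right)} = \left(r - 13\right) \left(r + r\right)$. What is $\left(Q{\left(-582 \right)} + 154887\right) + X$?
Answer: $1115895$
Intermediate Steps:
$o{\left(r \right)} = 2 r \left(-13 + r\right)$ ($o{\left(r \right)} = \left(-13 + r\right) 2 r = 2 r \left(-13 + r\right)$)
$Q{\left(p \right)} = - 415 p + 2 p \left(-13 + p\right)$
$\left(Q{\left(-582 \right)} + 154887\right) + X = \left(- 582 \left(-441 + 2 \left(-582\right)\right) + 154887\right) + 26898 = \left(- 582 \left(-441 - 1164\right) + 154887\right) + 26898 = \left(\left(-582\right) \left(-1605\right) + 154887\right) + 26898 = \left(934110 + 154887\right) + 26898 = 1088997 + 26898 = 1115895$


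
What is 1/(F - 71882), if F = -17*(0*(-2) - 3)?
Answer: -1/71831 ≈ -1.3922e-5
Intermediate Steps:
F = 51 (F = -17*(0 - 3) = -17*(-3) = 51)
1/(F - 71882) = 1/(51 - 71882) = 1/(-71831) = -1/71831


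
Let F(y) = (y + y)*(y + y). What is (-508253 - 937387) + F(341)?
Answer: -980516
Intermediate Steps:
F(y) = 4*y**2 (F(y) = (2*y)*(2*y) = 4*y**2)
(-508253 - 937387) + F(341) = (-508253 - 937387) + 4*341**2 = -1445640 + 4*116281 = -1445640 + 465124 = -980516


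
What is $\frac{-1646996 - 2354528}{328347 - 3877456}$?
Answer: $\frac{4001524}{3549109} \approx 1.1275$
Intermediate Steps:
$\frac{-1646996 - 2354528}{328347 - 3877456} = - \frac{4001524}{-3549109} = \left(-4001524\right) \left(- \frac{1}{3549109}\right) = \frac{4001524}{3549109}$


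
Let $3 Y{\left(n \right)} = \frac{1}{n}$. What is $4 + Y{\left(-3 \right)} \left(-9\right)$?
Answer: $5$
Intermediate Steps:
$Y{\left(n \right)} = \frac{1}{3 n}$
$4 + Y{\left(-3 \right)} \left(-9\right) = 4 + \frac{1}{3 \left(-3\right)} \left(-9\right) = 4 + \frac{1}{3} \left(- \frac{1}{3}\right) \left(-9\right) = 4 - -1 = 4 + 1 = 5$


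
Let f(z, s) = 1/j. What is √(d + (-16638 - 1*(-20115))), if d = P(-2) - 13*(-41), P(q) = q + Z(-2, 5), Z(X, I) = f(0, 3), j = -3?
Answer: √36069/3 ≈ 63.306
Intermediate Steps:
f(z, s) = -⅓ (f(z, s) = 1/(-3) = -⅓)
Z(X, I) = -⅓
P(q) = -⅓ + q (P(q) = q - ⅓ = -⅓ + q)
d = 1592/3 (d = (-⅓ - 2) - 13*(-41) = -7/3 + 533 = 1592/3 ≈ 530.67)
√(d + (-16638 - 1*(-20115))) = √(1592/3 + (-16638 - 1*(-20115))) = √(1592/3 + (-16638 + 20115)) = √(1592/3 + 3477) = √(12023/3) = √36069/3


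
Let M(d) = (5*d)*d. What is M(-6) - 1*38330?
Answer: -38150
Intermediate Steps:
M(d) = 5*d**2
M(-6) - 1*38330 = 5*(-6)**2 - 1*38330 = 5*36 - 38330 = 180 - 38330 = -38150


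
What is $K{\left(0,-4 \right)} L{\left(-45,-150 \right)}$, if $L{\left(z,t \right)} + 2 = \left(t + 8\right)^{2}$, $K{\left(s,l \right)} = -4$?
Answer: $-80648$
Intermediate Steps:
$L{\left(z,t \right)} = -2 + \left(8 + t\right)^{2}$ ($L{\left(z,t \right)} = -2 + \left(t + 8\right)^{2} = -2 + \left(8 + t\right)^{2}$)
$K{\left(0,-4 \right)} L{\left(-45,-150 \right)} = - 4 \left(-2 + \left(8 - 150\right)^{2}\right) = - 4 \left(-2 + \left(-142\right)^{2}\right) = - 4 \left(-2 + 20164\right) = \left(-4\right) 20162 = -80648$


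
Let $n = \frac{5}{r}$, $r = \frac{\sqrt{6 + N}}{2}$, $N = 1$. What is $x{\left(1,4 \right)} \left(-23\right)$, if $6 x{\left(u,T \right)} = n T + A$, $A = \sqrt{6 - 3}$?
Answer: $- \frac{460 \sqrt{7}}{21} - \frac{23 \sqrt{3}}{6} \approx -64.594$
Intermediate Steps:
$r = \frac{\sqrt{7}}{2}$ ($r = \frac{\sqrt{6 + 1}}{2} = \sqrt{7} \cdot \frac{1}{2} = \frac{\sqrt{7}}{2} \approx 1.3229$)
$n = \frac{10 \sqrt{7}}{7}$ ($n = \frac{5}{\frac{1}{2} \sqrt{7}} = 5 \frac{2 \sqrt{7}}{7} = \frac{10 \sqrt{7}}{7} \approx 3.7796$)
$A = \sqrt{3} \approx 1.732$
$x{\left(u,T \right)} = \frac{\sqrt{3}}{6} + \frac{5 T \sqrt{7}}{21}$ ($x{\left(u,T \right)} = \frac{\frac{10 \sqrt{7}}{7} T + \sqrt{3}}{6} = \frac{\frac{10 T \sqrt{7}}{7} + \sqrt{3}}{6} = \frac{\sqrt{3} + \frac{10 T \sqrt{7}}{7}}{6} = \frac{\sqrt{3}}{6} + \frac{5 T \sqrt{7}}{21}$)
$x{\left(1,4 \right)} \left(-23\right) = \left(\frac{\sqrt{3}}{6} + \frac{5}{21} \cdot 4 \sqrt{7}\right) \left(-23\right) = \left(\frac{\sqrt{3}}{6} + \frac{20 \sqrt{7}}{21}\right) \left(-23\right) = - \frac{460 \sqrt{7}}{21} - \frac{23 \sqrt{3}}{6}$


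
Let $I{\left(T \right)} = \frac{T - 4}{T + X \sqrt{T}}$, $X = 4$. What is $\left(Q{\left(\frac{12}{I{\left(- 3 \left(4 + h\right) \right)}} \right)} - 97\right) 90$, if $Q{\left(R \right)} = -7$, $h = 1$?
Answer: $-9360$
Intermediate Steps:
$I{\left(T \right)} = \frac{-4 + T}{T + 4 \sqrt{T}}$ ($I{\left(T \right)} = \frac{T - 4}{T + 4 \sqrt{T}} = \frac{-4 + T}{T + 4 \sqrt{T}}$)
$\left(Q{\left(\frac{12}{I{\left(- 3 \left(4 + h\right) \right)}} \right)} - 97\right) 90 = \left(-7 - 97\right) 90 = \left(-104\right) 90 = -9360$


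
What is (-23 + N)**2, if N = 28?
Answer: 25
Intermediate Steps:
(-23 + N)**2 = (-23 + 28)**2 = 5**2 = 25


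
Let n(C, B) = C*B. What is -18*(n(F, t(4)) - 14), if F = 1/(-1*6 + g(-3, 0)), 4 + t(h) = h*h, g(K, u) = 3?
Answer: 324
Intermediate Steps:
t(h) = -4 + h² (t(h) = -4 + h*h = -4 + h²)
F = -⅓ (F = 1/(-1*6 + 3) = 1/(-6 + 3) = 1/(-3) = -⅓ ≈ -0.33333)
n(C, B) = B*C
-18*(n(F, t(4)) - 14) = -18*((-4 + 4²)*(-⅓) - 14) = -18*((-4 + 16)*(-⅓) - 14) = -18*(12*(-⅓) - 14) = -18*(-4 - 14) = -18*(-18) = 324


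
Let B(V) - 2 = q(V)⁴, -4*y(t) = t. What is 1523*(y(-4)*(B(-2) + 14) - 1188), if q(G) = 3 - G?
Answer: -833081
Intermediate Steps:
y(t) = -t/4
B(V) = 2 + (3 - V)⁴
1523*(y(-4)*(B(-2) + 14) - 1188) = 1523*((-¼*(-4))*((2 + (-3 - 2)⁴) + 14) - 1188) = 1523*(1*((2 + (-5)⁴) + 14) - 1188) = 1523*(1*((2 + 625) + 14) - 1188) = 1523*(1*(627 + 14) - 1188) = 1523*(1*641 - 1188) = 1523*(641 - 1188) = 1523*(-547) = -833081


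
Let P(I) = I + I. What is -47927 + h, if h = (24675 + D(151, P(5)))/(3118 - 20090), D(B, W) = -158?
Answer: -813441561/16972 ≈ -47928.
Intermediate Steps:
P(I) = 2*I
h = -24517/16972 (h = (24675 - 158)/(3118 - 20090) = 24517/(-16972) = 24517*(-1/16972) = -24517/16972 ≈ -1.4446)
-47927 + h = -47927 - 24517/16972 = -813441561/16972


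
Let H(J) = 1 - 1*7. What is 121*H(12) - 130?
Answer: -856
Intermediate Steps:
H(J) = -6 (H(J) = 1 - 7 = -6)
121*H(12) - 130 = 121*(-6) - 130 = -726 - 130 = -856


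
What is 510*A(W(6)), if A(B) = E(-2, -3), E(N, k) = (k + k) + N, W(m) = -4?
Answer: -4080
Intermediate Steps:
E(N, k) = N + 2*k (E(N, k) = 2*k + N = N + 2*k)
A(B) = -8 (A(B) = -2 + 2*(-3) = -2 - 6 = -8)
510*A(W(6)) = 510*(-8) = -4080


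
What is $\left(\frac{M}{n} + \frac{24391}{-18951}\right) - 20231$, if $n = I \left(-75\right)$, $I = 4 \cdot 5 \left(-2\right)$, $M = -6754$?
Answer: $- \frac{63910789503}{3158500} \approx -20235.0$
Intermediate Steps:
$I = -40$ ($I = 20 \left(-2\right) = -40$)
$n = 3000$ ($n = \left(-40\right) \left(-75\right) = 3000$)
$\left(\frac{M}{n} + \frac{24391}{-18951}\right) - 20231 = \left(- \frac{6754}{3000} + \frac{24391}{-18951}\right) - 20231 = \left(\left(-6754\right) \frac{1}{3000} + 24391 \left(- \frac{1}{18951}\right)\right) - 20231 = \left(- \frac{3377}{1500} - \frac{24391}{18951}\right) - 20231 = - \frac{11176003}{3158500} - 20231 = - \frac{63910789503}{3158500}$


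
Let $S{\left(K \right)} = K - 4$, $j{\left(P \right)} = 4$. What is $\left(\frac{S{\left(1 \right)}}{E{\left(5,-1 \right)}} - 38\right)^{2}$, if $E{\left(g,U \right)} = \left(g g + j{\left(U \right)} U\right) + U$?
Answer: $\frac{582169}{400} \approx 1455.4$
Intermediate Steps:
$S{\left(K \right)} = -4 + K$ ($S{\left(K \right)} = K - 4 = -4 + K$)
$E{\left(g,U \right)} = g^{2} + 5 U$ ($E{\left(g,U \right)} = \left(g g + 4 U\right) + U = \left(g^{2} + 4 U\right) + U = g^{2} + 5 U$)
$\left(\frac{S{\left(1 \right)}}{E{\left(5,-1 \right)}} - 38\right)^{2} = \left(\frac{-4 + 1}{5^{2} + 5 \left(-1\right)} - 38\right)^{2} = \left(- \frac{3}{25 - 5} - 38\right)^{2} = \left(- \frac{3}{20} - 38\right)^{2} = \left(- \frac{763}{20}\right)^{2} = \frac{582169}{400}$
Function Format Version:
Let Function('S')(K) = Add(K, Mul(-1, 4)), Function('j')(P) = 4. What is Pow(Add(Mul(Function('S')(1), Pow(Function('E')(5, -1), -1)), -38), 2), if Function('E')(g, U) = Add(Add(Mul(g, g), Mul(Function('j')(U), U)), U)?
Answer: Rational(582169, 400) ≈ 1455.4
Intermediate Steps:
Function('S')(K) = Add(-4, K) (Function('S')(K) = Add(K, -4) = Add(-4, K))
Function('E')(g, U) = Add(Pow(g, 2), Mul(5, U)) (Function('E')(g, U) = Add(Add(Mul(g, g), Mul(4, U)), U) = Add(Add(Pow(g, 2), Mul(4, U)), U) = Add(Pow(g, 2), Mul(5, U)))
Pow(Add(Mul(Function('S')(1), Pow(Function('E')(5, -1), -1)), -38), 2) = Pow(Add(Mul(Add(-4, 1), Pow(Add(Pow(5, 2), Mul(5, -1)), -1)), -38), 2) = Pow(Add(Mul(-3, Pow(Add(25, -5), -1)), -38), 2) = Pow(Add(Mul(-3, Pow(20, -1)), -38), 2) = Pow(Add(Mul(-3, Rational(1, 20)), -38), 2) = Pow(Add(Rational(-3, 20), -38), 2) = Pow(Rational(-763, 20), 2) = Rational(582169, 400)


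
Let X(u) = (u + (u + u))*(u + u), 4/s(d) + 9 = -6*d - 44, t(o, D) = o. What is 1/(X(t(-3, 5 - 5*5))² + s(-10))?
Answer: 7/20416 ≈ 0.00034287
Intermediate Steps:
s(d) = 4/(-53 - 6*d) (s(d) = 4/(-9 + (-6*d - 44)) = 4/(-9 + (-44 - 6*d)) = 4/(-53 - 6*d))
X(u) = 6*u² (X(u) = (u + 2*u)*(2*u) = (3*u)*(2*u) = 6*u²)
1/(X(t(-3, 5 - 5*5))² + s(-10)) = 1/((6*(-3)²)² - 4/(53 + 6*(-10))) = 1/((6*9)² - 4/(53 - 60)) = 1/(54² - 4/(-7)) = 1/(2916 - 4*(-⅐)) = 1/(2916 + 4/7) = 1/(20416/7) = 7/20416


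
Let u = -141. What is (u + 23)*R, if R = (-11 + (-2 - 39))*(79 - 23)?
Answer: 343616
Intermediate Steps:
R = -2912 (R = (-11 - 41)*56 = -52*56 = -2912)
(u + 23)*R = (-141 + 23)*(-2912) = -118*(-2912) = 343616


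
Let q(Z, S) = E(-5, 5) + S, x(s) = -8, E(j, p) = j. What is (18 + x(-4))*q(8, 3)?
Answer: -20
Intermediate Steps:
q(Z, S) = -5 + S
(18 + x(-4))*q(8, 3) = (18 - 8)*(-5 + 3) = 10*(-2) = -20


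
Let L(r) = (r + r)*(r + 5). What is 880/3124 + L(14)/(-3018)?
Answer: 11294/107139 ≈ 0.10541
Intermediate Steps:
L(r) = 2*r*(5 + r) (L(r) = (2*r)*(5 + r) = 2*r*(5 + r))
880/3124 + L(14)/(-3018) = 880/3124 + (2*14*(5 + 14))/(-3018) = 880*(1/3124) + (2*14*19)*(-1/3018) = 20/71 + 532*(-1/3018) = 20/71 - 266/1509 = 11294/107139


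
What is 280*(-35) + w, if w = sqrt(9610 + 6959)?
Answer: -9800 + 3*sqrt(1841) ≈ -9671.3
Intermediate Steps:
w = 3*sqrt(1841) (w = sqrt(16569) = 3*sqrt(1841) ≈ 128.72)
280*(-35) + w = 280*(-35) + 3*sqrt(1841) = -9800 + 3*sqrt(1841)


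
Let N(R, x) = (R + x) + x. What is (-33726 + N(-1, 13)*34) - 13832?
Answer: -46708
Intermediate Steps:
N(R, x) = R + 2*x
(-33726 + N(-1, 13)*34) - 13832 = (-33726 + (-1 + 2*13)*34) - 13832 = (-33726 + (-1 + 26)*34) - 13832 = (-33726 + 25*34) - 13832 = (-33726 + 850) - 13832 = -32876 - 13832 = -46708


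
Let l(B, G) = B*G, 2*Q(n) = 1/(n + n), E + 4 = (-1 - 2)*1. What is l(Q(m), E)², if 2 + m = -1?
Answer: 49/144 ≈ 0.34028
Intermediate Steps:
E = -7 (E = -4 + (-1 - 2)*1 = -4 - 3*1 = -4 - 3 = -7)
m = -3 (m = -2 - 1 = -3)
Q(n) = 1/(4*n) (Q(n) = 1/(2*(n + n)) = 1/(2*((2*n))) = (1/(2*n))/2 = 1/(4*n))
l(Q(m), E)² = (((¼)/(-3))*(-7))² = (((¼)*(-⅓))*(-7))² = (-1/12*(-7))² = (7/12)² = 49/144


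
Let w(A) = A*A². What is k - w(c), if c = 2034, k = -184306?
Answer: -8415159610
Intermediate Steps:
w(A) = A³
k - w(c) = -184306 - 1*2034³ = -184306 - 1*8414975304 = -184306 - 8414975304 = -8415159610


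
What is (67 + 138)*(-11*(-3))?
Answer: 6765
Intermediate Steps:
(67 + 138)*(-11*(-3)) = 205*33 = 6765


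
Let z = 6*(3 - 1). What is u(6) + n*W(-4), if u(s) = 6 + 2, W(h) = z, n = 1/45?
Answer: 124/15 ≈ 8.2667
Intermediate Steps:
n = 1/45 ≈ 0.022222
z = 12 (z = 6*2 = 12)
W(h) = 12
u(s) = 8
u(6) + n*W(-4) = 8 + (1/45)*12 = 8 + 4/15 = 124/15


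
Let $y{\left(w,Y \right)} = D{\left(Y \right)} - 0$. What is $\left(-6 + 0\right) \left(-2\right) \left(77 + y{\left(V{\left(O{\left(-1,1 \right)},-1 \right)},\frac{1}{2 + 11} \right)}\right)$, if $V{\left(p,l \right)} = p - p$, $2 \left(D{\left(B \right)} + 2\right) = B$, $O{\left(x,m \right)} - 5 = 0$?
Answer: $\frac{11706}{13} \approx 900.46$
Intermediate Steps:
$O{\left(x,m \right)} = 5$ ($O{\left(x,m \right)} = 5 + 0 = 5$)
$D{\left(B \right)} = -2 + \frac{B}{2}$
$V{\left(p,l \right)} = 0$
$y{\left(w,Y \right)} = -2 + \frac{Y}{2}$ ($y{\left(w,Y \right)} = \left(-2 + \frac{Y}{2}\right) - 0 = \left(-2 + \frac{Y}{2}\right) + 0 = -2 + \frac{Y}{2}$)
$\left(-6 + 0\right) \left(-2\right) \left(77 + y{\left(V{\left(O{\left(-1,1 \right)},-1 \right)},\frac{1}{2 + 11} \right)}\right) = \left(-6 + 0\right) \left(-2\right) \left(77 - \left(2 - \frac{1}{2 \left(2 + 11\right)}\right)\right) = \left(-6\right) \left(-2\right) \left(77 - \left(2 - \frac{1}{2 \cdot 13}\right)\right) = 12 \left(77 + \left(-2 + \frac{1}{2} \cdot \frac{1}{13}\right)\right) = 12 \left(77 + \left(-2 + \frac{1}{26}\right)\right) = 12 \left(77 - \frac{51}{26}\right) = 12 \cdot \frac{1951}{26} = \frac{11706}{13}$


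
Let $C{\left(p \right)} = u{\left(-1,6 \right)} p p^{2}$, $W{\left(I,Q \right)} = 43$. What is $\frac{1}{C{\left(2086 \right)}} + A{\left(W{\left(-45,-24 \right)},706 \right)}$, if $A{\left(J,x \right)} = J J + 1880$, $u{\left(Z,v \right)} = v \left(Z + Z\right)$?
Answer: $\frac{406178135481887}{108924144672} \approx 3729.0$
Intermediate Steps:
$u{\left(Z,v \right)} = 2 Z v$ ($u{\left(Z,v \right)} = v 2 Z = 2 Z v$)
$A{\left(J,x \right)} = 1880 + J^{2}$ ($A{\left(J,x \right)} = J^{2} + 1880 = 1880 + J^{2}$)
$C{\left(p \right)} = - 12 p^{3}$ ($C{\left(p \right)} = 2 \left(-1\right) 6 p p^{2} = - 12 p p^{2} = - 12 p^{3}$)
$\frac{1}{C{\left(2086 \right)}} + A{\left(W{\left(-45,-24 \right)},706 \right)} = \frac{1}{\left(-12\right) 2086^{3}} + \left(1880 + 43^{2}\right) = \frac{1}{\left(-12\right) 9077012056} + \left(1880 + 1849\right) = \frac{1}{-108924144672} + 3729 = - \frac{1}{108924144672} + 3729 = \frac{406178135481887}{108924144672}$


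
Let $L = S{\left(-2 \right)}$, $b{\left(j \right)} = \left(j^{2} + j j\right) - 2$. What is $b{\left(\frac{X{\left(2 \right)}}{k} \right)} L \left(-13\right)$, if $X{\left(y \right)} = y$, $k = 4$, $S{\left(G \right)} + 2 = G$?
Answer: $-78$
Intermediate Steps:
$S{\left(G \right)} = -2 + G$
$b{\left(j \right)} = -2 + 2 j^{2}$ ($b{\left(j \right)} = \left(j^{2} + j^{2}\right) - 2 = 2 j^{2} - 2 = -2 + 2 j^{2}$)
$L = -4$ ($L = -2 - 2 = -4$)
$b{\left(\frac{X{\left(2 \right)}}{k} \right)} L \left(-13\right) = \left(-2 + 2 \left(\frac{2}{4}\right)^{2}\right) \left(-4\right) \left(-13\right) = \left(-2 + 2 \left(2 \cdot \frac{1}{4}\right)^{2}\right) \left(-4\right) \left(-13\right) = \left(-2 + \frac{2}{4}\right) \left(-4\right) \left(-13\right) = \left(-2 + 2 \cdot \frac{1}{4}\right) \left(-4\right) \left(-13\right) = \left(-2 + \frac{1}{2}\right) \left(-4\right) \left(-13\right) = \left(- \frac{3}{2}\right) \left(-4\right) \left(-13\right) = 6 \left(-13\right) = -78$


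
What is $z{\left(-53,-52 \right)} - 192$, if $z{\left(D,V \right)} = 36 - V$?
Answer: $-104$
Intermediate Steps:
$z{\left(-53,-52 \right)} - 192 = \left(36 - -52\right) - 192 = \left(36 + 52\right) - 192 = 88 - 192 = -104$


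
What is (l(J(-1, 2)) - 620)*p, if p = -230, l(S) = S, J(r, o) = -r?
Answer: 142370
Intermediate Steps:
(l(J(-1, 2)) - 620)*p = (-1*(-1) - 620)*(-230) = (1 - 620)*(-230) = -619*(-230) = 142370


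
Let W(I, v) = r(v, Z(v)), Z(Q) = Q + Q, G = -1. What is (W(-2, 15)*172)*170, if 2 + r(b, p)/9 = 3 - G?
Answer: 526320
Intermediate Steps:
Z(Q) = 2*Q
r(b, p) = 18 (r(b, p) = -18 + 9*(3 - 1*(-1)) = -18 + 9*(3 + 1) = -18 + 9*4 = -18 + 36 = 18)
W(I, v) = 18
(W(-2, 15)*172)*170 = (18*172)*170 = 3096*170 = 526320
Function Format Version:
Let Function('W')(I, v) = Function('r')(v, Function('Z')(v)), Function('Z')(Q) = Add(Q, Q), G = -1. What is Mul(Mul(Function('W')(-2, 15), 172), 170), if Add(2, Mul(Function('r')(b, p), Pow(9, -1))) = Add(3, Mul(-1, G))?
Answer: 526320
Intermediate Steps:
Function('Z')(Q) = Mul(2, Q)
Function('r')(b, p) = 18 (Function('r')(b, p) = Add(-18, Mul(9, Add(3, Mul(-1, -1)))) = Add(-18, Mul(9, Add(3, 1))) = Add(-18, Mul(9, 4)) = Add(-18, 36) = 18)
Function('W')(I, v) = 18
Mul(Mul(Function('W')(-2, 15), 172), 170) = Mul(Mul(18, 172), 170) = Mul(3096, 170) = 526320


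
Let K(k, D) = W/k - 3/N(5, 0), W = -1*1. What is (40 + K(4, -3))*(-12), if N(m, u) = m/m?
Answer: -441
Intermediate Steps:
W = -1
N(m, u) = 1
K(k, D) = -3 - 1/k (K(k, D) = -1/k - 3/1 = -1/k - 3*1 = -1/k - 3 = -3 - 1/k)
(40 + K(4, -3))*(-12) = (40 + (-3 - 1/4))*(-12) = (40 - 13/4)*(-12) = (147/4)*(-12) = -441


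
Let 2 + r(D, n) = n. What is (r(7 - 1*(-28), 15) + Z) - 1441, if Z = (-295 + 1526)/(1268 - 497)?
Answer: -1099757/771 ≈ -1426.4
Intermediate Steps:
Z = 1231/771 ≈ 1.5966
r(D, n) = -2 + n
(r(7 - 1*(-28), 15) + Z) - 1441 = ((-2 + 15) + 1231/771) - 1441 = (13 + 1231/771) - 1441 = 11254/771 - 1441 = -1099757/771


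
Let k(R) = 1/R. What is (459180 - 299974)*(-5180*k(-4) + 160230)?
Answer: 25715749150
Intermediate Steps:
(459180 - 299974)*(-5180*k(-4) + 160230) = (459180 - 299974)*(-5180/(-4) + 160230) = 159206*(-5180*(-¼) + 160230) = 159206*(1295 + 160230) = 159206*161525 = 25715749150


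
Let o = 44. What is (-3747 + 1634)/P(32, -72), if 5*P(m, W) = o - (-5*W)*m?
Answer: 10565/11476 ≈ 0.92062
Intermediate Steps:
P(m, W) = 44/5 + W*m (P(m, W) = (44 - (-5*W)*m)/5 = (44 - (-5)*W*m)/5 = (44 + 5*W*m)/5 = 44/5 + W*m)
(-3747 + 1634)/P(32, -72) = (-3747 + 1634)/(44/5 - 72*32) = -2113/(44/5 - 2304) = -2113/(-11476/5) = -2113*(-5/11476) = 10565/11476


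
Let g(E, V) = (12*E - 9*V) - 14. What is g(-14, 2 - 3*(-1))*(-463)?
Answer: 105101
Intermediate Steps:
g(E, V) = -14 - 9*V + 12*E (g(E, V) = (-9*V + 12*E) - 14 = -14 - 9*V + 12*E)
g(-14, 2 - 3*(-1))*(-463) = (-14 - 9*(2 - 3*(-1)) + 12*(-14))*(-463) = (-14 - 9*(2 + 3) - 168)*(-463) = (-14 - 9*5 - 168)*(-463) = (-14 - 45 - 168)*(-463) = -227*(-463) = 105101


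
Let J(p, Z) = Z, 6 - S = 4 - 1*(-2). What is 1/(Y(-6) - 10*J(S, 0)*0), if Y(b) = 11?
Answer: 1/11 ≈ 0.090909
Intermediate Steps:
S = 0 (S = 6 - (4 - 1*(-2)) = 6 - (4 + 2) = 6 - 1*6 = 6 - 6 = 0)
1/(Y(-6) - 10*J(S, 0)*0) = 1/(11 - 10*0*0) = 1/(11 + 0*0) = 1/(11 + 0) = 1/11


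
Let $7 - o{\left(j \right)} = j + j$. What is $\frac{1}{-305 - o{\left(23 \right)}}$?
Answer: $- \frac{1}{266} \approx -0.0037594$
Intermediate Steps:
$o{\left(j \right)} = 7 - 2 j$ ($o{\left(j \right)} = 7 - \left(j + j\right) = 7 - 2 j$)
$\frac{1}{-305 - o{\left(23 \right)}} = \frac{1}{-305 - \left(7 - 46\right)} = \frac{1}{-305 - -39} = \frac{1}{-305 + 39} = \frac{1}{-266} = - \frac{1}{266}$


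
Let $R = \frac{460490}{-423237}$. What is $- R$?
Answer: $\frac{460490}{423237} \approx 1.088$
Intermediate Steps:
$R = - \frac{460490}{423237}$ ($R = 460490 \left(- \frac{1}{423237}\right) = - \frac{460490}{423237} \approx -1.088$)
$- R = \left(-1\right) \left(- \frac{460490}{423237}\right) = \frac{460490}{423237}$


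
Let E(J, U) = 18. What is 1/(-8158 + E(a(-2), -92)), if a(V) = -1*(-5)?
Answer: -1/8140 ≈ -0.00012285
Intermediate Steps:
a(V) = 5
1/(-8158 + E(a(-2), -92)) = 1/(-8158 + 18) = 1/(-8140) = -1/8140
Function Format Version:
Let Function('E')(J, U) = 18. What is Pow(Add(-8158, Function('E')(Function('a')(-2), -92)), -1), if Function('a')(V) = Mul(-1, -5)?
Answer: Rational(-1, 8140) ≈ -0.00012285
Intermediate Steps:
Function('a')(V) = 5
Pow(Add(-8158, Function('E')(Function('a')(-2), -92)), -1) = Pow(Add(-8158, 18), -1) = Pow(-8140, -1) = Rational(-1, 8140)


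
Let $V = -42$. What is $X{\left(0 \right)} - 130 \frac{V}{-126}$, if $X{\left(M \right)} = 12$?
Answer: $- \frac{94}{3} \approx -31.333$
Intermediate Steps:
$X{\left(0 \right)} - 130 \frac{V}{-126} = 12 - 130 \left(- \frac{42}{-126}\right) = 12 - 130 \left(\left(-42\right) \left(- \frac{1}{126}\right)\right) = 12 - \frac{130}{3} = - \frac{94}{3}$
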